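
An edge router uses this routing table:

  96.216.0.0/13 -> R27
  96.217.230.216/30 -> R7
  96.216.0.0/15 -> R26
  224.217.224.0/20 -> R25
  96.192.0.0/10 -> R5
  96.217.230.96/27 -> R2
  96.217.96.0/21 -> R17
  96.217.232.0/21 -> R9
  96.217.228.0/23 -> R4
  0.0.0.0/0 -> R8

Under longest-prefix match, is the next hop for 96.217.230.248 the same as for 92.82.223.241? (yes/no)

96.217.230.248: longest match 96.216.0.0/15 -> R26
92.82.223.241: longest match 0.0.0.0/0 -> R8

no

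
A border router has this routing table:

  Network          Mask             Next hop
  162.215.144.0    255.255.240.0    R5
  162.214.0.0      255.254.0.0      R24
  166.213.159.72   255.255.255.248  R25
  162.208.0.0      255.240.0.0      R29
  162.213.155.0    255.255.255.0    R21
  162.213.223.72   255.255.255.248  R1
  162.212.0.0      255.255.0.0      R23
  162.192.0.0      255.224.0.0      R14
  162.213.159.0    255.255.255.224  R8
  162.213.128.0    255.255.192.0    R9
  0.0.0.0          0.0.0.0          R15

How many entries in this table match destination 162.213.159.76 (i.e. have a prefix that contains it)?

Prefixes containing 162.213.159.76:
  0.0.0.0/0 (default, matches everything)
  162.192.0.0/11 (162.192.0.0 - 162.223.255.255)
  162.208.0.0/12 (162.208.0.0 - 162.223.255.255)
  162.213.128.0/18 (162.213.128.0 - 162.213.191.255)
Total matching entries: 4.

4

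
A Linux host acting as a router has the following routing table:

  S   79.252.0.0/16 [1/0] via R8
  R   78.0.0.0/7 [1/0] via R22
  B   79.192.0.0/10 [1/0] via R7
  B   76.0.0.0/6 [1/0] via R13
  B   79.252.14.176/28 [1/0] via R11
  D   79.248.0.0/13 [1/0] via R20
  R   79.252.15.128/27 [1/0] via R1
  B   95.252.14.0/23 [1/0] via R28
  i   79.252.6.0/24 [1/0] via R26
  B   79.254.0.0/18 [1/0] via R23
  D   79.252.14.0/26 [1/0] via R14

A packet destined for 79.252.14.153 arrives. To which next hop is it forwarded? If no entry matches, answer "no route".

R8

Routes whose prefix contains 79.252.14.153:
  76.0.0.0/6 (76.0.0.0 - 79.255.255.255) -> R13
  78.0.0.0/7 (78.0.0.0 - 79.255.255.255) -> R22
  79.192.0.0/10 (79.192.0.0 - 79.255.255.255) -> R7
  79.248.0.0/13 (79.248.0.0 - 79.255.255.255) -> R20
  79.252.0.0/16 (79.252.0.0 - 79.252.255.255) -> R8
More-specific entries that do NOT match:
  79.252.14.176/28 (79.252.14.176 - 79.252.14.191) does not contain 79.252.14.153
  79.252.15.128/27 (79.252.15.128 - 79.252.15.159) does not contain 79.252.14.153
  79.252.14.0/26 (79.252.14.0 - 79.252.14.63) does not contain 79.252.14.153
  79.252.6.0/24 (79.252.6.0 - 79.252.6.255) does not contain 79.252.14.153
  95.252.14.0/23 (95.252.14.0 - 95.252.15.255) does not contain 79.252.14.153
  79.254.0.0/18 (79.254.0.0 - 79.254.63.255) does not contain 79.252.14.153
Longest matching prefix is /16 -> next hop R8.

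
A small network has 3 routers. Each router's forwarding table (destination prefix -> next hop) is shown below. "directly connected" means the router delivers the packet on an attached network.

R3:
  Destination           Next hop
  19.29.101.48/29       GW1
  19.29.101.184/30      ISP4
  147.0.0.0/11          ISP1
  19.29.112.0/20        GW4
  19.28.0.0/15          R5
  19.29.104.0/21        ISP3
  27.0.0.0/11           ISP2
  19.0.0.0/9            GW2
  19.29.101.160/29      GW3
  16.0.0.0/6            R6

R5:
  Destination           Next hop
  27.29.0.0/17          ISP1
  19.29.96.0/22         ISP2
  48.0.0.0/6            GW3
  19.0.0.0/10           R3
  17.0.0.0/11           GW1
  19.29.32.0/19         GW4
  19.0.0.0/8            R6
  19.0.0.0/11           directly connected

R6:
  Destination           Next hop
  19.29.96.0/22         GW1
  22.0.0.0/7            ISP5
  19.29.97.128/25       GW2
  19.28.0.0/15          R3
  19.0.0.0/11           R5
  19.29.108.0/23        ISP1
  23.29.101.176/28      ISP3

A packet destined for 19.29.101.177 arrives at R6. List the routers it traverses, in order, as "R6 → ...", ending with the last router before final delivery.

R6 → R3 → R5

At R6: longest match for 19.29.101.177 is 19.28.0.0/15 -> R3
At R3: longest match for 19.29.101.177 is 19.28.0.0/15 -> R5
At R5: longest match for 19.29.101.177 is 19.0.0.0/11 -> directly connected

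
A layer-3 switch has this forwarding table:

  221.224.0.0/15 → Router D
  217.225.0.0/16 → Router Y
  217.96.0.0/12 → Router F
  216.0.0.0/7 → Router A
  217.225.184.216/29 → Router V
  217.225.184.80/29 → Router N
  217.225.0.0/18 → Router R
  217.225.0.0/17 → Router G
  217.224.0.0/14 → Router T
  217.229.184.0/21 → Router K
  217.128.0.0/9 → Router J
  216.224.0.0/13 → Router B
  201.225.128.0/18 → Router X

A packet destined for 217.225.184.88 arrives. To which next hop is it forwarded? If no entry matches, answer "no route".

Router Y

Routes whose prefix contains 217.225.184.88:
  216.0.0.0/7 (216.0.0.0 - 217.255.255.255) -> Router A
  217.128.0.0/9 (217.128.0.0 - 217.255.255.255) -> Router J
  217.224.0.0/14 (217.224.0.0 - 217.227.255.255) -> Router T
  217.225.0.0/16 (217.225.0.0 - 217.225.255.255) -> Router Y
More-specific entries that do NOT match:
  217.225.184.216/29 (217.225.184.216 - 217.225.184.223) does not contain 217.225.184.88
  217.225.184.80/29 (217.225.184.80 - 217.225.184.87) does not contain 217.225.184.88
  217.229.184.0/21 (217.229.184.0 - 217.229.191.255) does not contain 217.225.184.88
  217.225.0.0/18 (217.225.0.0 - 217.225.63.255) does not contain 217.225.184.88
  201.225.128.0/18 (201.225.128.0 - 201.225.191.255) does not contain 217.225.184.88
  217.225.0.0/17 (217.225.0.0 - 217.225.127.255) does not contain 217.225.184.88
Longest matching prefix is /16 -> next hop Router Y.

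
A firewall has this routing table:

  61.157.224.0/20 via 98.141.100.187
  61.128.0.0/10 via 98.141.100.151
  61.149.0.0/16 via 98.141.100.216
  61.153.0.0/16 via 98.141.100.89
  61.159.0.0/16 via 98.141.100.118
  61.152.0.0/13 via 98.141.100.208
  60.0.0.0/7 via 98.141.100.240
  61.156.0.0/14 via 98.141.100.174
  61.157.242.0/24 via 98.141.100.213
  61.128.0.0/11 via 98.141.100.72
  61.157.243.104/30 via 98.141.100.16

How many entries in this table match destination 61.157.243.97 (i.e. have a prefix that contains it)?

Prefixes containing 61.157.243.97:
  60.0.0.0/7 (60.0.0.0 - 61.255.255.255)
  61.128.0.0/10 (61.128.0.0 - 61.191.255.255)
  61.128.0.0/11 (61.128.0.0 - 61.159.255.255)
  61.152.0.0/13 (61.152.0.0 - 61.159.255.255)
  61.156.0.0/14 (61.156.0.0 - 61.159.255.255)
Total matching entries: 5.

5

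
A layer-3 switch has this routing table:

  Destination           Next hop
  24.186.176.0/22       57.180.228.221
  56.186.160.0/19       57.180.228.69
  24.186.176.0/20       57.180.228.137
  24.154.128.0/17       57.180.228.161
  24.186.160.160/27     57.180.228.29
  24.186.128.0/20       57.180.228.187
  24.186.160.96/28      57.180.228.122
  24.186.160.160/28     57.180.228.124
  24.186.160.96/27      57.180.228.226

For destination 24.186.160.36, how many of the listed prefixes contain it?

0

No listed prefix contains 24.186.160.36.
Total matching entries: 0.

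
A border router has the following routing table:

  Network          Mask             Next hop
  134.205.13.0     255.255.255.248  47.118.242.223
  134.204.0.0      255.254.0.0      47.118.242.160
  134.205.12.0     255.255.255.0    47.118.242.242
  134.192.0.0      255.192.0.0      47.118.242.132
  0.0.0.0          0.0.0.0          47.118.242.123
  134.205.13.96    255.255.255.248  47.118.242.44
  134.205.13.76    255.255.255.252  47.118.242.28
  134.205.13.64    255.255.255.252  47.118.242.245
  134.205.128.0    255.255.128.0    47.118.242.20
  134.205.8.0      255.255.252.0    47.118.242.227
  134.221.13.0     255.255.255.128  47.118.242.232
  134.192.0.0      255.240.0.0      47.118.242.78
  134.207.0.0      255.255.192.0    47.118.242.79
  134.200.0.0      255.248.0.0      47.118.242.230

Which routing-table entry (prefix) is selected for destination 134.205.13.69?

134.204.0.0/15

Entries matching 134.205.13.69:
  0.0.0.0/0 (default, matches everything)
  134.192.0.0/10 (134.192.0.0 - 134.255.255.255)
  134.192.0.0/12 (134.192.0.0 - 134.207.255.255)
  134.200.0.0/13 (134.200.0.0 - 134.207.255.255)
  134.204.0.0/15 (134.204.0.0 - 134.205.255.255)
Most specific is 134.204.0.0/15.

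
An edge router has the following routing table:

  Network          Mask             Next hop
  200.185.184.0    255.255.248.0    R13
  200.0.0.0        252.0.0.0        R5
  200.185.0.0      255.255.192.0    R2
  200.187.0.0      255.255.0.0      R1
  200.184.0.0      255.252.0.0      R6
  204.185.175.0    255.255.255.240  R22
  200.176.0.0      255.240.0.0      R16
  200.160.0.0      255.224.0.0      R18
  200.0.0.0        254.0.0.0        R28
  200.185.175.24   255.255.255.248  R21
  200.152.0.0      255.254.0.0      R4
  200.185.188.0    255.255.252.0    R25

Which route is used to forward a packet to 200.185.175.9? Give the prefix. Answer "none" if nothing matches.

Entries matching 200.185.175.9:
  200.0.0.0/6 (200.0.0.0 - 203.255.255.255)
  200.0.0.0/7 (200.0.0.0 - 201.255.255.255)
  200.160.0.0/11 (200.160.0.0 - 200.191.255.255)
  200.176.0.0/12 (200.176.0.0 - 200.191.255.255)
  200.184.0.0/14 (200.184.0.0 - 200.187.255.255)
Most specific is 200.184.0.0/14.

200.184.0.0/14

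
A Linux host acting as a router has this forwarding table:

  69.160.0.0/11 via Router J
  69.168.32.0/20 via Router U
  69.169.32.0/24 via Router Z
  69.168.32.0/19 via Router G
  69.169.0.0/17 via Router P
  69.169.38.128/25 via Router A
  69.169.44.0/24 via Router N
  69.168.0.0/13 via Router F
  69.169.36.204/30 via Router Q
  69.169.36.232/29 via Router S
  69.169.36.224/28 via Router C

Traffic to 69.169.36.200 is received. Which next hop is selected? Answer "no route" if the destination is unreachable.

Routes whose prefix contains 69.169.36.200:
  69.160.0.0/11 (69.160.0.0 - 69.191.255.255) -> Router J
  69.168.0.0/13 (69.168.0.0 - 69.175.255.255) -> Router F
  69.169.0.0/17 (69.169.0.0 - 69.169.127.255) -> Router P
More-specific entries that do NOT match:
  69.169.36.204/30 (69.169.36.204 - 69.169.36.207) does not contain 69.169.36.200
  69.169.36.232/29 (69.169.36.232 - 69.169.36.239) does not contain 69.169.36.200
  69.169.36.224/28 (69.169.36.224 - 69.169.36.239) does not contain 69.169.36.200
  69.169.38.128/25 (69.169.38.128 - 69.169.38.255) does not contain 69.169.36.200
  69.169.32.0/24 (69.169.32.0 - 69.169.32.255) does not contain 69.169.36.200
  69.169.44.0/24 (69.169.44.0 - 69.169.44.255) does not contain 69.169.36.200
  69.168.32.0/20 (69.168.32.0 - 69.168.47.255) does not contain 69.169.36.200
  69.168.32.0/19 (69.168.32.0 - 69.168.63.255) does not contain 69.169.36.200
Longest matching prefix is /17 -> next hop Router P.

Router P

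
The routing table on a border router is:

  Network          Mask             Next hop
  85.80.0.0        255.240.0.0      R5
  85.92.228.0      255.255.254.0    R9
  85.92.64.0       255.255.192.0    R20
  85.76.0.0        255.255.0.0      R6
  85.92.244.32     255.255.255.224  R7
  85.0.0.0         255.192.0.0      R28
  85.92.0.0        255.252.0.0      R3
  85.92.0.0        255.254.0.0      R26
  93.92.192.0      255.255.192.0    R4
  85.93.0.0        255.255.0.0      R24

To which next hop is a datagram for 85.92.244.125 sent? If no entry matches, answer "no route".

R26

Routes whose prefix contains 85.92.244.125:
  85.80.0.0/12 (85.80.0.0 - 85.95.255.255) -> R5
  85.92.0.0/14 (85.92.0.0 - 85.95.255.255) -> R3
  85.92.0.0/15 (85.92.0.0 - 85.93.255.255) -> R26
More-specific entries that do NOT match:
  85.92.244.32/27 (85.92.244.32 - 85.92.244.63) does not contain 85.92.244.125
  85.92.228.0/23 (85.92.228.0 - 85.92.229.255) does not contain 85.92.244.125
  85.92.64.0/18 (85.92.64.0 - 85.92.127.255) does not contain 85.92.244.125
  93.92.192.0/18 (93.92.192.0 - 93.92.255.255) does not contain 85.92.244.125
  85.76.0.0/16 (85.76.0.0 - 85.76.255.255) does not contain 85.92.244.125
  85.93.0.0/16 (85.93.0.0 - 85.93.255.255) does not contain 85.92.244.125
Longest matching prefix is /15 -> next hop R26.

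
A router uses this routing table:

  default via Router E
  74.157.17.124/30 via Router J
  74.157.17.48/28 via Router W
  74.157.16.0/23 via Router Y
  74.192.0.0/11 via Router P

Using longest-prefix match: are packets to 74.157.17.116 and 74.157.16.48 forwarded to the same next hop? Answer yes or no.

74.157.17.116: longest match 74.157.16.0/23 -> Router Y
74.157.16.48: longest match 74.157.16.0/23 -> Router Y

yes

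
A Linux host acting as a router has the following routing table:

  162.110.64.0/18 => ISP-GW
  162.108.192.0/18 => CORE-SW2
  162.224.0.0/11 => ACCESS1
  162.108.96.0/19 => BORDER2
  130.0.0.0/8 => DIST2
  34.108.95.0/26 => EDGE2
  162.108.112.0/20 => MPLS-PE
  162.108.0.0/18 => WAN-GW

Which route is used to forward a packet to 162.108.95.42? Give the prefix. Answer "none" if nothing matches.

162.108.95.42 is outside every listed prefix and there is no default route.

none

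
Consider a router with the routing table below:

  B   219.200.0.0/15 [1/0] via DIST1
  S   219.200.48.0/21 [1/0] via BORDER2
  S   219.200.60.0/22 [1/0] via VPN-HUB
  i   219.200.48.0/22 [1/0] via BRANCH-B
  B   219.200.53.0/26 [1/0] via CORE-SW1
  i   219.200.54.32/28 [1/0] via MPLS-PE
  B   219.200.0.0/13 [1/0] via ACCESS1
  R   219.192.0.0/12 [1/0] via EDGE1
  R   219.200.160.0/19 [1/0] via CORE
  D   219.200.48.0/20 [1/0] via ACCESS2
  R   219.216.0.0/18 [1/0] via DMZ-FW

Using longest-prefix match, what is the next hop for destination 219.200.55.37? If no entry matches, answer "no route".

Routes whose prefix contains 219.200.55.37:
  219.192.0.0/12 (219.192.0.0 - 219.207.255.255) -> EDGE1
  219.200.0.0/13 (219.200.0.0 - 219.207.255.255) -> ACCESS1
  219.200.0.0/15 (219.200.0.0 - 219.201.255.255) -> DIST1
  219.200.48.0/20 (219.200.48.0 - 219.200.63.255) -> ACCESS2
  219.200.48.0/21 (219.200.48.0 - 219.200.55.255) -> BORDER2
More-specific entries that do NOT match:
  219.200.54.32/28 (219.200.54.32 - 219.200.54.47) does not contain 219.200.55.37
  219.200.53.0/26 (219.200.53.0 - 219.200.53.63) does not contain 219.200.55.37
  219.200.60.0/22 (219.200.60.0 - 219.200.63.255) does not contain 219.200.55.37
  219.200.48.0/22 (219.200.48.0 - 219.200.51.255) does not contain 219.200.55.37
Longest matching prefix is /21 -> next hop BORDER2.

BORDER2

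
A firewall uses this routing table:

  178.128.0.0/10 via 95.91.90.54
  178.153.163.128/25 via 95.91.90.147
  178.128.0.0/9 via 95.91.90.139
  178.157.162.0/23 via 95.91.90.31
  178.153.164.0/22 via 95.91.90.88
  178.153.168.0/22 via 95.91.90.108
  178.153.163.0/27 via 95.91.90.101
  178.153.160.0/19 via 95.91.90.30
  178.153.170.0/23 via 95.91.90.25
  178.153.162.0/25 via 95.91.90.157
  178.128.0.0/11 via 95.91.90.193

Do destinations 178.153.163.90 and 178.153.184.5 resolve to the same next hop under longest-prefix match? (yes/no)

178.153.163.90: longest match 178.153.160.0/19 -> 95.91.90.30
178.153.184.5: longest match 178.153.160.0/19 -> 95.91.90.30

yes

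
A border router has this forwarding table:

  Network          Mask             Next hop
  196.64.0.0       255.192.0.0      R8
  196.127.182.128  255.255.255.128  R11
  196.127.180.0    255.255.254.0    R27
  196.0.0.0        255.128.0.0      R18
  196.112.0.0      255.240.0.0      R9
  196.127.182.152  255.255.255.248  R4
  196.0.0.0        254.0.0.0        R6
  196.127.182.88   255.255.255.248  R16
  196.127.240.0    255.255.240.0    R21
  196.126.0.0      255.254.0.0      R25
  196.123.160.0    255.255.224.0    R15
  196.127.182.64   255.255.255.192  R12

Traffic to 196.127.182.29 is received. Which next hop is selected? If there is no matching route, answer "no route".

R25

Routes whose prefix contains 196.127.182.29:
  196.0.0.0/7 (196.0.0.0 - 197.255.255.255) -> R6
  196.0.0.0/9 (196.0.0.0 - 196.127.255.255) -> R18
  196.64.0.0/10 (196.64.0.0 - 196.127.255.255) -> R8
  196.112.0.0/12 (196.112.0.0 - 196.127.255.255) -> R9
  196.126.0.0/15 (196.126.0.0 - 196.127.255.255) -> R25
More-specific entries that do NOT match:
  196.127.182.152/29 (196.127.182.152 - 196.127.182.159) does not contain 196.127.182.29
  196.127.182.88/29 (196.127.182.88 - 196.127.182.95) does not contain 196.127.182.29
  196.127.182.64/26 (196.127.182.64 - 196.127.182.127) does not contain 196.127.182.29
  196.127.182.128/25 (196.127.182.128 - 196.127.182.255) does not contain 196.127.182.29
  196.127.180.0/23 (196.127.180.0 - 196.127.181.255) does not contain 196.127.182.29
  196.127.240.0/20 (196.127.240.0 - 196.127.255.255) does not contain 196.127.182.29
  196.123.160.0/19 (196.123.160.0 - 196.123.191.255) does not contain 196.127.182.29
Longest matching prefix is /15 -> next hop R25.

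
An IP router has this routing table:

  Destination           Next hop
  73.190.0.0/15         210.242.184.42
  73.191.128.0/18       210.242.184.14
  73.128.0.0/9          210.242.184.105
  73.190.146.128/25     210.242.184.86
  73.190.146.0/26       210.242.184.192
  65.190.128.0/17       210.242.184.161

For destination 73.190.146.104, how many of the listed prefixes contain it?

2

Prefixes containing 73.190.146.104:
  73.128.0.0/9 (73.128.0.0 - 73.255.255.255)
  73.190.0.0/15 (73.190.0.0 - 73.191.255.255)
Total matching entries: 2.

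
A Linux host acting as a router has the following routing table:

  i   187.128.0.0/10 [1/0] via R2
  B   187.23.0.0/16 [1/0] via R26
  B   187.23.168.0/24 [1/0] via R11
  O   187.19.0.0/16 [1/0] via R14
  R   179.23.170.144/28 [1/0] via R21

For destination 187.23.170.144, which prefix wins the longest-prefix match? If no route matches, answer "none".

Entries matching 187.23.170.144:
  187.23.0.0/16 (187.23.0.0 - 187.23.255.255)
Most specific is 187.23.0.0/16.

187.23.0.0/16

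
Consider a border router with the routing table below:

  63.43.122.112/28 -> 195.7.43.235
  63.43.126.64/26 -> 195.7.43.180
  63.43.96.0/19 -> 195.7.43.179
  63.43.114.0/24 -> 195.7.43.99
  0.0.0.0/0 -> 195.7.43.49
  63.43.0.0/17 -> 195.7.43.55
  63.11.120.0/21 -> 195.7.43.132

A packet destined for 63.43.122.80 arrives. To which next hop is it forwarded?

195.7.43.179

Routes whose prefix contains 63.43.122.80:
  0.0.0.0/0 (default, matches everything) -> 195.7.43.49
  63.43.0.0/17 (63.43.0.0 - 63.43.127.255) -> 195.7.43.55
  63.43.96.0/19 (63.43.96.0 - 63.43.127.255) -> 195.7.43.179
More-specific entries that do NOT match:
  63.43.122.112/28 (63.43.122.112 - 63.43.122.127) does not contain 63.43.122.80
  63.43.126.64/26 (63.43.126.64 - 63.43.126.127) does not contain 63.43.122.80
  63.43.114.0/24 (63.43.114.0 - 63.43.114.255) does not contain 63.43.122.80
  63.11.120.0/21 (63.11.120.0 - 63.11.127.255) does not contain 63.43.122.80
Longest matching prefix is /19 -> next hop 195.7.43.179.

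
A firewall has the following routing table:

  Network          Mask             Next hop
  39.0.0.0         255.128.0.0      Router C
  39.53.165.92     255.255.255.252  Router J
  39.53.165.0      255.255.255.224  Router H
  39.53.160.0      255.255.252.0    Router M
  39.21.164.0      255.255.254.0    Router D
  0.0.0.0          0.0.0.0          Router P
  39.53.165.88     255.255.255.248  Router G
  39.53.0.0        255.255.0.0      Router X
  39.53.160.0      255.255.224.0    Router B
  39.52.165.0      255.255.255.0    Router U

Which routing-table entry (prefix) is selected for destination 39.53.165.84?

39.53.160.0/19

Entries matching 39.53.165.84:
  0.0.0.0/0 (default, matches everything)
  39.0.0.0/9 (39.0.0.0 - 39.127.255.255)
  39.53.0.0/16 (39.53.0.0 - 39.53.255.255)
  39.53.160.0/19 (39.53.160.0 - 39.53.191.255)
Most specific is 39.53.160.0/19.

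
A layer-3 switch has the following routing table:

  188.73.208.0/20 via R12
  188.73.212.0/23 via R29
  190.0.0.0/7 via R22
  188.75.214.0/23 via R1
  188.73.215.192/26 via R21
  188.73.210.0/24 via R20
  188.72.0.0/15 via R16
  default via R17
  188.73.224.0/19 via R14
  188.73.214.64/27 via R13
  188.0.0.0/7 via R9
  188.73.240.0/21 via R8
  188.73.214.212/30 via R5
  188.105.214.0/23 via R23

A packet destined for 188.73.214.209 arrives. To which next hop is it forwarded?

Routes whose prefix contains 188.73.214.209:
  0.0.0.0/0 (default, matches everything) -> R17
  188.0.0.0/7 (188.0.0.0 - 189.255.255.255) -> R9
  188.72.0.0/15 (188.72.0.0 - 188.73.255.255) -> R16
  188.73.208.0/20 (188.73.208.0 - 188.73.223.255) -> R12
More-specific entries that do NOT match:
  188.73.214.212/30 (188.73.214.212 - 188.73.214.215) does not contain 188.73.214.209
  188.73.214.64/27 (188.73.214.64 - 188.73.214.95) does not contain 188.73.214.209
  188.73.215.192/26 (188.73.215.192 - 188.73.215.255) does not contain 188.73.214.209
  188.73.210.0/24 (188.73.210.0 - 188.73.210.255) does not contain 188.73.214.209
  188.73.212.0/23 (188.73.212.0 - 188.73.213.255) does not contain 188.73.214.209
  188.75.214.0/23 (188.75.214.0 - 188.75.215.255) does not contain 188.73.214.209
  188.105.214.0/23 (188.105.214.0 - 188.105.215.255) does not contain 188.73.214.209
  188.73.240.0/21 (188.73.240.0 - 188.73.247.255) does not contain 188.73.214.209
Longest matching prefix is /20 -> next hop R12.

R12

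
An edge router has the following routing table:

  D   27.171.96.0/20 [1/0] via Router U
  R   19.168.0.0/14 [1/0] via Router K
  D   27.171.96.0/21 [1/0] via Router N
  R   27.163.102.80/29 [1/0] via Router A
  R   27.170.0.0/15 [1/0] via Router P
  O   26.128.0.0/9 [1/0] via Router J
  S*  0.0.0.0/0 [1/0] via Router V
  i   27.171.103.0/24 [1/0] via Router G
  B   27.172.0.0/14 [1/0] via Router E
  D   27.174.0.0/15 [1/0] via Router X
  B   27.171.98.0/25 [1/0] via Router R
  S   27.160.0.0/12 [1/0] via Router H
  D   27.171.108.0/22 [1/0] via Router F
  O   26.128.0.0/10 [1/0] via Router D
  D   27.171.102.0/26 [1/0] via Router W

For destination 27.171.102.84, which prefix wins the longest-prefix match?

Entries matching 27.171.102.84:
  0.0.0.0/0 (default, matches everything)
  27.160.0.0/12 (27.160.0.0 - 27.175.255.255)
  27.170.0.0/15 (27.170.0.0 - 27.171.255.255)
  27.171.96.0/20 (27.171.96.0 - 27.171.111.255)
  27.171.96.0/21 (27.171.96.0 - 27.171.103.255)
Most specific is 27.171.96.0/21.

27.171.96.0/21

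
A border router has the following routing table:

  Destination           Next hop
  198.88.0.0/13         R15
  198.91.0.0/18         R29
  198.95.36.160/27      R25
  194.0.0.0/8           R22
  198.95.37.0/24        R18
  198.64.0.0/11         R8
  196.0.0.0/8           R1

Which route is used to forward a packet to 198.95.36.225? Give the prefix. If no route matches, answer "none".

198.88.0.0/13

Entries matching 198.95.36.225:
  198.64.0.0/11 (198.64.0.0 - 198.95.255.255)
  198.88.0.0/13 (198.88.0.0 - 198.95.255.255)
Most specific is 198.88.0.0/13.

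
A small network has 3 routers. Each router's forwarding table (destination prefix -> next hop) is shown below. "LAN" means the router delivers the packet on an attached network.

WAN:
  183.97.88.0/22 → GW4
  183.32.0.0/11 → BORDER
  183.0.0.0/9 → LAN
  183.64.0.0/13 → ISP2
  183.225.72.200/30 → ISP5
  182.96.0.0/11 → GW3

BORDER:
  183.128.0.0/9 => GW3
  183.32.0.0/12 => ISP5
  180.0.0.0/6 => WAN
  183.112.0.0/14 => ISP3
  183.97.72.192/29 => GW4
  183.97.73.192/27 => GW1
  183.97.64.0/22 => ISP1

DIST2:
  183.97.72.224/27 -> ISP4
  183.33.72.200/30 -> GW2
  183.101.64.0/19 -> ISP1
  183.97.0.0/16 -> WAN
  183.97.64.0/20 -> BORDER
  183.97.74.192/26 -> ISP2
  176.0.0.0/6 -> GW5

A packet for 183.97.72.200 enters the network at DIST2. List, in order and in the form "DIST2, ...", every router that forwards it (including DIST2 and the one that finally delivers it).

DIST2, BORDER, WAN

At DIST2: longest match for 183.97.72.200 is 183.97.64.0/20 -> BORDER
At BORDER: longest match for 183.97.72.200 is 180.0.0.0/6 -> WAN
At WAN: longest match for 183.97.72.200 is 183.0.0.0/9 -> LAN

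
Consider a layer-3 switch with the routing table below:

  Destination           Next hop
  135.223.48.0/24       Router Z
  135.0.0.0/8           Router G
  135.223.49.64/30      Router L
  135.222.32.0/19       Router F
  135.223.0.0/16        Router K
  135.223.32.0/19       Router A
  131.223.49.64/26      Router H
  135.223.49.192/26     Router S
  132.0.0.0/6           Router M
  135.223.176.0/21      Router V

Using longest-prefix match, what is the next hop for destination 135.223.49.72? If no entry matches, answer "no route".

Routes whose prefix contains 135.223.49.72:
  132.0.0.0/6 (132.0.0.0 - 135.255.255.255) -> Router M
  135.0.0.0/8 (135.0.0.0 - 135.255.255.255) -> Router G
  135.223.0.0/16 (135.223.0.0 - 135.223.255.255) -> Router K
  135.223.32.0/19 (135.223.32.0 - 135.223.63.255) -> Router A
More-specific entries that do NOT match:
  135.223.49.64/30 (135.223.49.64 - 135.223.49.67) does not contain 135.223.49.72
  131.223.49.64/26 (131.223.49.64 - 131.223.49.127) does not contain 135.223.49.72
  135.223.49.192/26 (135.223.49.192 - 135.223.49.255) does not contain 135.223.49.72
  135.223.48.0/24 (135.223.48.0 - 135.223.48.255) does not contain 135.223.49.72
  135.223.176.0/21 (135.223.176.0 - 135.223.183.255) does not contain 135.223.49.72
Longest matching prefix is /19 -> next hop Router A.

Router A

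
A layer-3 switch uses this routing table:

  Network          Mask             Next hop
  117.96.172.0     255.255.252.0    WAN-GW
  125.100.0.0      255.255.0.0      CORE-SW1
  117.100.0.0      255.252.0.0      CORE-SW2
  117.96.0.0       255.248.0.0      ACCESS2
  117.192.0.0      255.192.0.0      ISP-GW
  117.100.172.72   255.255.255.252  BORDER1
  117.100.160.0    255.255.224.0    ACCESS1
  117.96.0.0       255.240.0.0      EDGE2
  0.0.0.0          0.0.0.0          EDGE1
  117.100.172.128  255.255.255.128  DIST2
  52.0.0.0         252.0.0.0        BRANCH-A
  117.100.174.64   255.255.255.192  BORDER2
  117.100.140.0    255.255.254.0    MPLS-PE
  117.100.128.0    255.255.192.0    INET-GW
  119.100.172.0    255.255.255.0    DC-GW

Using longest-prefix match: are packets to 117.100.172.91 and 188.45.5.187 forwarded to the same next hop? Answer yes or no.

117.100.172.91: longest match 117.100.160.0/19 -> ACCESS1
188.45.5.187: longest match 0.0.0.0/0 -> EDGE1

no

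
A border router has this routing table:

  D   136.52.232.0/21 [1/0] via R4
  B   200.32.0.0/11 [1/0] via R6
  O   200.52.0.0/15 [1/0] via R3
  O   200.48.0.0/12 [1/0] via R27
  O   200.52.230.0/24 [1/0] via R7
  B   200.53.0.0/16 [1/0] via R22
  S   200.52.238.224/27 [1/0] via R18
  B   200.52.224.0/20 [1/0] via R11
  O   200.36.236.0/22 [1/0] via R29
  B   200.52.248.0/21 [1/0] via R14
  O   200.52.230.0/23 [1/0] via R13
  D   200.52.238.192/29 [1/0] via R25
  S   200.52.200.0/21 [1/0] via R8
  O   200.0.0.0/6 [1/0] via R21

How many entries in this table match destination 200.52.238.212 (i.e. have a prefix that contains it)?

Prefixes containing 200.52.238.212:
  200.0.0.0/6 (200.0.0.0 - 203.255.255.255)
  200.32.0.0/11 (200.32.0.0 - 200.63.255.255)
  200.48.0.0/12 (200.48.0.0 - 200.63.255.255)
  200.52.0.0/15 (200.52.0.0 - 200.53.255.255)
  200.52.224.0/20 (200.52.224.0 - 200.52.239.255)
Total matching entries: 5.

5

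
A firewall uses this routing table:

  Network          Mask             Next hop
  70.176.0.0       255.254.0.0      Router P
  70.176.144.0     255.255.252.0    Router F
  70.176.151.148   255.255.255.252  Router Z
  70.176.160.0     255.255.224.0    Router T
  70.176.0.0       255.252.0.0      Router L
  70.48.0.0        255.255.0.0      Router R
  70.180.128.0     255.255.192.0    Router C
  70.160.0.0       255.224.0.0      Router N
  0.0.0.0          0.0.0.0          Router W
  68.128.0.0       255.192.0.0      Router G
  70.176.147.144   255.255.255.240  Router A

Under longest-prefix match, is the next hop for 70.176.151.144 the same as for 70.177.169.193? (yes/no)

70.176.151.144: longest match 70.176.0.0/15 -> Router P
70.177.169.193: longest match 70.176.0.0/15 -> Router P

yes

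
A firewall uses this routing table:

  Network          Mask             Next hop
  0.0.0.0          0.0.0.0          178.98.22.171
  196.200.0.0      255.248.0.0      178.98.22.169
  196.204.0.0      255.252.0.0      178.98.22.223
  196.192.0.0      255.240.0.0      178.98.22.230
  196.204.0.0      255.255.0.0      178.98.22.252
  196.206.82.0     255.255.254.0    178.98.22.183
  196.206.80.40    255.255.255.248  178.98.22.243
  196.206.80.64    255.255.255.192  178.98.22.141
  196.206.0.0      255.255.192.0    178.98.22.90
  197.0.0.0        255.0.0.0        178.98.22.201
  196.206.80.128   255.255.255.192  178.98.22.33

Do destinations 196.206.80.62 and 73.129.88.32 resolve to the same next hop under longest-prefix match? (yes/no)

no

196.206.80.62: longest match 196.204.0.0/14 -> 178.98.22.223
73.129.88.32: longest match 0.0.0.0/0 -> 178.98.22.171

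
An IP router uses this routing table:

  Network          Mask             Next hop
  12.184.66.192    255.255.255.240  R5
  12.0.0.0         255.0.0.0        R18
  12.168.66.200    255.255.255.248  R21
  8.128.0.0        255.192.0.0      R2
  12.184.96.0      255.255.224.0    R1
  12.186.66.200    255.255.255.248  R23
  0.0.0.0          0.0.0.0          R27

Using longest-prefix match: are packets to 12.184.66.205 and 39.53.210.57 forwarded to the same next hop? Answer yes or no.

no

12.184.66.205: longest match 12.184.66.192/28 -> R5
39.53.210.57: longest match 0.0.0.0/0 -> R27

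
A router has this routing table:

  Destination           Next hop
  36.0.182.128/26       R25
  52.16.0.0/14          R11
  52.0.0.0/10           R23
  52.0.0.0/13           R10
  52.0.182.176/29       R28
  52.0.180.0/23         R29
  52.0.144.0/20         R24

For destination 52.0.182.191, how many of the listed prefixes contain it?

Prefixes containing 52.0.182.191:
  52.0.0.0/10 (52.0.0.0 - 52.63.255.255)
  52.0.0.0/13 (52.0.0.0 - 52.7.255.255)
Total matching entries: 2.

2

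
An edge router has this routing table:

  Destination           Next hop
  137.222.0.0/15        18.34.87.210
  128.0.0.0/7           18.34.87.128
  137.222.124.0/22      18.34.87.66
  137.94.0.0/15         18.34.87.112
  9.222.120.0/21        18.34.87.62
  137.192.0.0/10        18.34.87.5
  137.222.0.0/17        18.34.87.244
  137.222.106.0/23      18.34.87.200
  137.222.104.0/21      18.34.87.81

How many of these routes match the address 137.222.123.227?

Prefixes containing 137.222.123.227:
  137.192.0.0/10 (137.192.0.0 - 137.255.255.255)
  137.222.0.0/15 (137.222.0.0 - 137.223.255.255)
  137.222.0.0/17 (137.222.0.0 - 137.222.127.255)
Total matching entries: 3.

3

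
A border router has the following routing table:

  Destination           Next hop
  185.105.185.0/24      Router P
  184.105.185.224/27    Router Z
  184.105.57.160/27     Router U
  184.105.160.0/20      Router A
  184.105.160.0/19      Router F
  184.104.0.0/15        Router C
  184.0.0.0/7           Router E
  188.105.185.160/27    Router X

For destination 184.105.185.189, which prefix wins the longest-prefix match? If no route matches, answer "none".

Entries matching 184.105.185.189:
  184.0.0.0/7 (184.0.0.0 - 185.255.255.255)
  184.104.0.0/15 (184.104.0.0 - 184.105.255.255)
  184.105.160.0/19 (184.105.160.0 - 184.105.191.255)
Most specific is 184.105.160.0/19.

184.105.160.0/19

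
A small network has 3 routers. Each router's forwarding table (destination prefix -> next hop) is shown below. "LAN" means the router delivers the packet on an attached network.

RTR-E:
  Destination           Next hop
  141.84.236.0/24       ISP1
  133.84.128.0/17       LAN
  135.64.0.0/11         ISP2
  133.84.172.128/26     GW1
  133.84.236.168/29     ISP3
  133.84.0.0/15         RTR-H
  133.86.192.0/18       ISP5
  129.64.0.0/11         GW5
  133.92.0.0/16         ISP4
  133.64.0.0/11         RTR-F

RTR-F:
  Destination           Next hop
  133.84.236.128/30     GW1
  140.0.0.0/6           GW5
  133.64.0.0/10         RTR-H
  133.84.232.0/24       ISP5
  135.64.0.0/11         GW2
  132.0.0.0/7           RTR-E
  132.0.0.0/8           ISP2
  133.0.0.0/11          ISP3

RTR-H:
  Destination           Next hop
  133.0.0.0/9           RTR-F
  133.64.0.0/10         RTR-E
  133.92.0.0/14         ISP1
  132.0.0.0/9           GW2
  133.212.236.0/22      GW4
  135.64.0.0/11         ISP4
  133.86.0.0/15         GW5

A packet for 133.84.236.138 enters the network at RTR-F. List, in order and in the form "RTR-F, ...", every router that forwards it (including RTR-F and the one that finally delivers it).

At RTR-F: longest match for 133.84.236.138 is 133.64.0.0/10 -> RTR-H
At RTR-H: longest match for 133.84.236.138 is 133.64.0.0/10 -> RTR-E
At RTR-E: longest match for 133.84.236.138 is 133.84.128.0/17 -> LAN

RTR-F, RTR-H, RTR-E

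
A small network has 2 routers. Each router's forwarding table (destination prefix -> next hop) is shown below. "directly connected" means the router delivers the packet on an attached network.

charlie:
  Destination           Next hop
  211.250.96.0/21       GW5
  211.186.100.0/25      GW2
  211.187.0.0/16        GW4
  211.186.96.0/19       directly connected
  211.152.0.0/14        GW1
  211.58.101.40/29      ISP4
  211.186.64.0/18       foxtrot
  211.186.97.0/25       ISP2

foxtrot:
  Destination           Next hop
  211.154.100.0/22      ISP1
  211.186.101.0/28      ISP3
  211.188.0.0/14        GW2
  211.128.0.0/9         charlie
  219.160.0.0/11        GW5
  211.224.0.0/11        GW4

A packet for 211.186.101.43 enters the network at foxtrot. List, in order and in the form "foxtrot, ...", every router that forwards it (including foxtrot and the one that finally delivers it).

foxtrot, charlie

At foxtrot: longest match for 211.186.101.43 is 211.128.0.0/9 -> charlie
At charlie: longest match for 211.186.101.43 is 211.186.96.0/19 -> directly connected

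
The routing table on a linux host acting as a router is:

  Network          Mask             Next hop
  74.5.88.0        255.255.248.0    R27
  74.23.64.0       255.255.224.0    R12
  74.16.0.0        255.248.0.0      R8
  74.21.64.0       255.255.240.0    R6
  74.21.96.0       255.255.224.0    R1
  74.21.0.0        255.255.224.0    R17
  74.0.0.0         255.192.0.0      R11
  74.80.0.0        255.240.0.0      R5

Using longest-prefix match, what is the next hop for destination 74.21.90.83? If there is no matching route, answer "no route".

Routes whose prefix contains 74.21.90.83:
  74.0.0.0/10 (74.0.0.0 - 74.63.255.255) -> R11
  74.16.0.0/13 (74.16.0.0 - 74.23.255.255) -> R8
More-specific entries that do NOT match:
  74.5.88.0/21 (74.5.88.0 - 74.5.95.255) does not contain 74.21.90.83
  74.21.64.0/20 (74.21.64.0 - 74.21.79.255) does not contain 74.21.90.83
  74.23.64.0/19 (74.23.64.0 - 74.23.95.255) does not contain 74.21.90.83
  74.21.96.0/19 (74.21.96.0 - 74.21.127.255) does not contain 74.21.90.83
  74.21.0.0/19 (74.21.0.0 - 74.21.31.255) does not contain 74.21.90.83
Longest matching prefix is /13 -> next hop R8.

R8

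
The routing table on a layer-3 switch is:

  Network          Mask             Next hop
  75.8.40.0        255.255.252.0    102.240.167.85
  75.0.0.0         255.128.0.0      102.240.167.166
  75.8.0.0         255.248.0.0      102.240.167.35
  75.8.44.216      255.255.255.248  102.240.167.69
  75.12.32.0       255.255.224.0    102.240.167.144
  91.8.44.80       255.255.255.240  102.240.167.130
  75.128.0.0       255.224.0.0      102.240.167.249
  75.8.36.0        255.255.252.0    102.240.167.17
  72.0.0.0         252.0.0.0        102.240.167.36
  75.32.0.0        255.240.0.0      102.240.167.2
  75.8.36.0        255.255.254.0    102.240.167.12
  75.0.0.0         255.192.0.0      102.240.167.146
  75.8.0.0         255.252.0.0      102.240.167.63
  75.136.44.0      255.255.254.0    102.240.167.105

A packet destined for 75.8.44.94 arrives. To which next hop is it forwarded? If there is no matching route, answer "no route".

102.240.167.63

Routes whose prefix contains 75.8.44.94:
  72.0.0.0/6 (72.0.0.0 - 75.255.255.255) -> 102.240.167.36
  75.0.0.0/9 (75.0.0.0 - 75.127.255.255) -> 102.240.167.166
  75.0.0.0/10 (75.0.0.0 - 75.63.255.255) -> 102.240.167.146
  75.8.0.0/13 (75.8.0.0 - 75.15.255.255) -> 102.240.167.35
  75.8.0.0/14 (75.8.0.0 - 75.11.255.255) -> 102.240.167.63
More-specific entries that do NOT match:
  75.8.44.216/29 (75.8.44.216 - 75.8.44.223) does not contain 75.8.44.94
  91.8.44.80/28 (91.8.44.80 - 91.8.44.95) does not contain 75.8.44.94
  75.8.36.0/23 (75.8.36.0 - 75.8.37.255) does not contain 75.8.44.94
  75.136.44.0/23 (75.136.44.0 - 75.136.45.255) does not contain 75.8.44.94
  75.8.40.0/22 (75.8.40.0 - 75.8.43.255) does not contain 75.8.44.94
  75.8.36.0/22 (75.8.36.0 - 75.8.39.255) does not contain 75.8.44.94
  75.12.32.0/19 (75.12.32.0 - 75.12.63.255) does not contain 75.8.44.94
Longest matching prefix is /14 -> next hop 102.240.167.63.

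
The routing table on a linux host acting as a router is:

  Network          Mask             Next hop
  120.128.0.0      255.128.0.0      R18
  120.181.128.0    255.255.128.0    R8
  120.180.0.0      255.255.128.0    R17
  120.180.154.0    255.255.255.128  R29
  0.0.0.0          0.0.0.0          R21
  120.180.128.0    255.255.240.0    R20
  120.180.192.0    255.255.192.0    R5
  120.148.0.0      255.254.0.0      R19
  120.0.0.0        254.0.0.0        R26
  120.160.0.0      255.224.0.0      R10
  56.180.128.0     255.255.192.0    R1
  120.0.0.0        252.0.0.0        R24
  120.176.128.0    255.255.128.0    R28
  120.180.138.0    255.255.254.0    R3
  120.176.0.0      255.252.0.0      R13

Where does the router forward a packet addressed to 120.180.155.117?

R10

Routes whose prefix contains 120.180.155.117:
  0.0.0.0/0 (default, matches everything) -> R21
  120.0.0.0/6 (120.0.0.0 - 123.255.255.255) -> R24
  120.0.0.0/7 (120.0.0.0 - 121.255.255.255) -> R26
  120.128.0.0/9 (120.128.0.0 - 120.255.255.255) -> R18
  120.160.0.0/11 (120.160.0.0 - 120.191.255.255) -> R10
More-specific entries that do NOT match:
  120.180.154.0/25 (120.180.154.0 - 120.180.154.127) does not contain 120.180.155.117
  120.180.138.0/23 (120.180.138.0 - 120.180.139.255) does not contain 120.180.155.117
  120.180.128.0/20 (120.180.128.0 - 120.180.143.255) does not contain 120.180.155.117
  120.180.192.0/18 (120.180.192.0 - 120.180.255.255) does not contain 120.180.155.117
  56.180.128.0/18 (56.180.128.0 - 56.180.191.255) does not contain 120.180.155.117
  120.181.128.0/17 (120.181.128.0 - 120.181.255.255) does not contain 120.180.155.117
  120.180.0.0/17 (120.180.0.0 - 120.180.127.255) does not contain 120.180.155.117
  120.176.128.0/17 (120.176.128.0 - 120.176.255.255) does not contain 120.180.155.117
  120.148.0.0/15 (120.148.0.0 - 120.149.255.255) does not contain 120.180.155.117
  120.176.0.0/14 (120.176.0.0 - 120.179.255.255) does not contain 120.180.155.117
Longest matching prefix is /11 -> next hop R10.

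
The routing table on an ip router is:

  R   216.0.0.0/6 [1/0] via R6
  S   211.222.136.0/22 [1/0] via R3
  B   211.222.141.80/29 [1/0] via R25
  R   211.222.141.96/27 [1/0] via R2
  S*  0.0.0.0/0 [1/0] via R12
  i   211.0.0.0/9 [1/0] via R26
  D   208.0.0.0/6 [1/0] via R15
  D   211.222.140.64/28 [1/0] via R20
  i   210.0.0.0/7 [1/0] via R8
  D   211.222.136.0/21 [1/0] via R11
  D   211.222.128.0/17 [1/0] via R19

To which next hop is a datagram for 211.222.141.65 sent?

Routes whose prefix contains 211.222.141.65:
  0.0.0.0/0 (default, matches everything) -> R12
  208.0.0.0/6 (208.0.0.0 - 211.255.255.255) -> R15
  210.0.0.0/7 (210.0.0.0 - 211.255.255.255) -> R8
  211.222.128.0/17 (211.222.128.0 - 211.222.255.255) -> R19
  211.222.136.0/21 (211.222.136.0 - 211.222.143.255) -> R11
More-specific entries that do NOT match:
  211.222.141.80/29 (211.222.141.80 - 211.222.141.87) does not contain 211.222.141.65
  211.222.140.64/28 (211.222.140.64 - 211.222.140.79) does not contain 211.222.141.65
  211.222.141.96/27 (211.222.141.96 - 211.222.141.127) does not contain 211.222.141.65
  211.222.136.0/22 (211.222.136.0 - 211.222.139.255) does not contain 211.222.141.65
Longest matching prefix is /21 -> next hop R11.

R11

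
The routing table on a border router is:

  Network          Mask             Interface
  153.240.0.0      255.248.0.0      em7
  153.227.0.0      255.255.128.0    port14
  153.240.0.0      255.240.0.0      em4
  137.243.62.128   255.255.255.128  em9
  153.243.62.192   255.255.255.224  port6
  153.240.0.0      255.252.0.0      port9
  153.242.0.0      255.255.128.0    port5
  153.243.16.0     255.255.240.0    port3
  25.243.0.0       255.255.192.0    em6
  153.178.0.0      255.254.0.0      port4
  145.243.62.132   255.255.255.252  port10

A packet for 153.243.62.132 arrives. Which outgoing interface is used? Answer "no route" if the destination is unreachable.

port9

Routes whose prefix contains 153.243.62.132:
  153.240.0.0/12 (153.240.0.0 - 153.255.255.255) -> em4
  153.240.0.0/13 (153.240.0.0 - 153.247.255.255) -> em7
  153.240.0.0/14 (153.240.0.0 - 153.243.255.255) -> port9
More-specific entries that do NOT match:
  145.243.62.132/30 (145.243.62.132 - 145.243.62.135) does not contain 153.243.62.132
  153.243.62.192/27 (153.243.62.192 - 153.243.62.223) does not contain 153.243.62.132
  137.243.62.128/25 (137.243.62.128 - 137.243.62.255) does not contain 153.243.62.132
  153.243.16.0/20 (153.243.16.0 - 153.243.31.255) does not contain 153.243.62.132
  25.243.0.0/18 (25.243.0.0 - 25.243.63.255) does not contain 153.243.62.132
  153.227.0.0/17 (153.227.0.0 - 153.227.127.255) does not contain 153.243.62.132
  153.242.0.0/17 (153.242.0.0 - 153.242.127.255) does not contain 153.243.62.132
  153.178.0.0/15 (153.178.0.0 - 153.179.255.255) does not contain 153.243.62.132
Longest matching prefix is /14 -> interface port9.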